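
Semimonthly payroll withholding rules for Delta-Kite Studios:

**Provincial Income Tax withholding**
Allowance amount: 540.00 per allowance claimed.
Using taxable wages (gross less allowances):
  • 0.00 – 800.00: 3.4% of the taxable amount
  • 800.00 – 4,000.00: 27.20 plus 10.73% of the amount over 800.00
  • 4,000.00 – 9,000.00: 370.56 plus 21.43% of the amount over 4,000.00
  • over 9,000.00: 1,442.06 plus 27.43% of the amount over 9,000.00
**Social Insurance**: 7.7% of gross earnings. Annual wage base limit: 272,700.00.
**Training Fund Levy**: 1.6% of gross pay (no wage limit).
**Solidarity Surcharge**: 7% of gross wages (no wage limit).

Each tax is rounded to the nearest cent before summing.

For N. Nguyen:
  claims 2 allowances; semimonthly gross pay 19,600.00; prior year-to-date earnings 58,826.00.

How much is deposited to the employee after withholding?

12,351.80

Provincial Income Tax: taxable = 19,600.00 − 2×540.00 = 18,520.00
  1,442.06 + 27.43% × (18,520.00 − 9,000.00) = 1,442.06 + 27.43% × 9,520.00 = 4,053.40
Social Insurance: 7.7% × 19,600.00 = 1,509.20
Training Fund Levy: 1.6% × 19,600.00 = 313.60
Solidarity Surcharge: 7% × 19,600.00 = 1,372.00
Total withheld: 4,053.40 + 1,509.20 + 313.60 + 1,372.00 = 7,248.20
Net pay: 19,600.00 − 7,248.20 = 12,351.80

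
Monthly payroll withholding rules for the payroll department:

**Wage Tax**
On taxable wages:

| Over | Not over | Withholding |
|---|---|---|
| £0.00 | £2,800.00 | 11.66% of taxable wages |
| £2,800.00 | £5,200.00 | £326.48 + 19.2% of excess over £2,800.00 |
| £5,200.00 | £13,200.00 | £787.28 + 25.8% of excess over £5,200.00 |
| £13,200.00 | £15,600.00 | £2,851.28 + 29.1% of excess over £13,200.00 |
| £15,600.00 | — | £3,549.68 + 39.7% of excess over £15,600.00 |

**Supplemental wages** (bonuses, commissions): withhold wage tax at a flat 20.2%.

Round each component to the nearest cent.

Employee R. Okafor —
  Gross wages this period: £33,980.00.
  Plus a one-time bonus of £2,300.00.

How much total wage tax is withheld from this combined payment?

Wage Tax: taxable = £33,980.00
  £3,549.68 + 39.7% × (£33,980.00 − £15,600.00) = £3,549.68 + 39.7% × £18,380.00 = £10,846.54
Supplemental (20.2% flat on bonus): 20.2% × £2,300.00 = £464.60
Total wage tax: £10,846.54 + £464.60 = £11,311.14

£11,311.14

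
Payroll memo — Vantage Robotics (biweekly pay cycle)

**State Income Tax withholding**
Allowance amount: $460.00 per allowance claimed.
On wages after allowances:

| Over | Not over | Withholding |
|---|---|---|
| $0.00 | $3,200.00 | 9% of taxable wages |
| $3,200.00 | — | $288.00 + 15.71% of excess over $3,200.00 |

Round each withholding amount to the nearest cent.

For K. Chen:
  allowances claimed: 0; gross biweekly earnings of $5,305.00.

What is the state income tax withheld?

$618.70

State Income Tax: taxable = $5,305.00
  $288.00 + 15.71% × ($5,305.00 − $3,200.00) = $288.00 + 15.71% × $2,105.00 = $618.70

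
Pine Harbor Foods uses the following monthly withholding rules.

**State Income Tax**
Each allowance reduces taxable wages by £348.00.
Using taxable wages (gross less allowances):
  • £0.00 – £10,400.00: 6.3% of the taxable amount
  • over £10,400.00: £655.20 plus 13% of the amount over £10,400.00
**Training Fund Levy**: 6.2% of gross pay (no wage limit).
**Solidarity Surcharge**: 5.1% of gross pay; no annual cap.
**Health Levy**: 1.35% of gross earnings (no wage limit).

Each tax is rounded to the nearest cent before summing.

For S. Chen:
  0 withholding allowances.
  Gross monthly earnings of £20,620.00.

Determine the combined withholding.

£4,592.23

State Income Tax: taxable = £20,620.00
  £655.20 + 13% × (£20,620.00 − £10,400.00) = £655.20 + 13% × £10,220.00 = £1,983.80
Training Fund Levy: 6.2% × £20,620.00 = £1,278.44
Solidarity Surcharge: 5.1% × £20,620.00 = £1,051.62
Health Levy: 1.35% × £20,620.00 = £278.37
Total: £1,983.80 + £1,278.44 + £1,051.62 + £278.37 = £4,592.23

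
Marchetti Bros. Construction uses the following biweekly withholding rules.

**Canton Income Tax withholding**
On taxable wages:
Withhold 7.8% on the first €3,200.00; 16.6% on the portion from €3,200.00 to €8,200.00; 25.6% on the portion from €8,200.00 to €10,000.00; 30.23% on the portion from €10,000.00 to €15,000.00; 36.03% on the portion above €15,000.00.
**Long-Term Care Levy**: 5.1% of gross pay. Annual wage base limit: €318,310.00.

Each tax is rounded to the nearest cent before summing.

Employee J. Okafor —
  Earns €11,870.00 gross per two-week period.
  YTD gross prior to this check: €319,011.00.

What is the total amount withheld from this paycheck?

€2,105.70

Canton Income Tax: taxable = €11,870.00
  €1,540.40 + 30.23% × (€11,870.00 − €10,000.00) = €1,540.40 + 30.23% × €1,870.00 = €2,105.70
Long-Term Care Levy: YTD €319,011.00 ≥ cap €318,310.00 → €0.00
Total: €2,105.70 + €0.00 = €2,105.70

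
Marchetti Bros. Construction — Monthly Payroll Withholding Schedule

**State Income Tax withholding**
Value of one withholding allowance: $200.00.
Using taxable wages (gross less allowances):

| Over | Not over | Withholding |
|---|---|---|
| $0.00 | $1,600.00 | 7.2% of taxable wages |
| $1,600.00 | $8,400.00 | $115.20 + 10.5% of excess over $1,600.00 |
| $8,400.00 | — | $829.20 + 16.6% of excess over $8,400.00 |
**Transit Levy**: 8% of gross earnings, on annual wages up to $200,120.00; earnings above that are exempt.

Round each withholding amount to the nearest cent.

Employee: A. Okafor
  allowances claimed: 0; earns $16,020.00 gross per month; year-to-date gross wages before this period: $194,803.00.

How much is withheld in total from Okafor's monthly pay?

State Income Tax: taxable = $16,020.00
  $829.20 + 16.6% × ($16,020.00 − $8,400.00) = $829.20 + 16.6% × $7,620.00 = $2,094.12
Transit Levy: cap $200,120.00 − YTD $194,803.00 = $5,317.00 subject; 8% × $5,317.00 = $425.36
Total: $2,094.12 + $425.36 = $2,519.48

$2,519.48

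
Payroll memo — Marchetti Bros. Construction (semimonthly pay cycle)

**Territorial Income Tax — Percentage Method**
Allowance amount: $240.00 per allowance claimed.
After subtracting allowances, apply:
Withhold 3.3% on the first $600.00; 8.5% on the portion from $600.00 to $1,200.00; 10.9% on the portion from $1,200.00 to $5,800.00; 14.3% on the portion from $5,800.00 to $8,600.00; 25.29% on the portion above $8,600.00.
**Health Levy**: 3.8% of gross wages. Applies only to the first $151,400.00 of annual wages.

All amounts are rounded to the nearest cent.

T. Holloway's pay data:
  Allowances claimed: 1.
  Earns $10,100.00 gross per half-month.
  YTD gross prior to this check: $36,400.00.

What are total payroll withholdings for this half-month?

Territorial Income Tax: taxable = $10,100.00 − 1×$240.00 = $9,860.00
  $972.60 + 25.29% × ($9,860.00 − $8,600.00) = $972.60 + 25.29% × $1,260.00 = $1,291.25
Health Levy: 3.8% × $10,100.00 = $383.80
Total: $1,291.25 + $383.80 = $1,675.05

$1,675.05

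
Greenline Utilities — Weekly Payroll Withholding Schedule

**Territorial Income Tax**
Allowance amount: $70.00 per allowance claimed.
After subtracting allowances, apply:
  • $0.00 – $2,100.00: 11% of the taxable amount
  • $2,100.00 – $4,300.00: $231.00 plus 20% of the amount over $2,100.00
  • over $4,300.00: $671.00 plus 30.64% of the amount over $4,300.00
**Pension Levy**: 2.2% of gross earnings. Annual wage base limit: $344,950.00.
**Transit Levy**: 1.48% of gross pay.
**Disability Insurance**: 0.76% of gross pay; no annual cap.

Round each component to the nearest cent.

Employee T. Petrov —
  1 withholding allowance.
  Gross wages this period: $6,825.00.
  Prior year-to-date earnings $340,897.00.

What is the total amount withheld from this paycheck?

Territorial Income Tax: taxable = $6,825.00 − 1×$70.00 = $6,755.00
  $671.00 + 30.64% × ($6,755.00 − $4,300.00) = $671.00 + 30.64% × $2,455.00 = $1,423.21
Pension Levy: cap $344,950.00 − YTD $340,897.00 = $4,053.00 subject; 2.2% × $4,053.00 = $89.17
Transit Levy: 1.48% × $6,825.00 = $101.01
Disability Insurance: 0.76% × $6,825.00 = $51.87
Total: $1,423.21 + $89.17 + $101.01 + $51.87 = $1,665.26

$1,665.26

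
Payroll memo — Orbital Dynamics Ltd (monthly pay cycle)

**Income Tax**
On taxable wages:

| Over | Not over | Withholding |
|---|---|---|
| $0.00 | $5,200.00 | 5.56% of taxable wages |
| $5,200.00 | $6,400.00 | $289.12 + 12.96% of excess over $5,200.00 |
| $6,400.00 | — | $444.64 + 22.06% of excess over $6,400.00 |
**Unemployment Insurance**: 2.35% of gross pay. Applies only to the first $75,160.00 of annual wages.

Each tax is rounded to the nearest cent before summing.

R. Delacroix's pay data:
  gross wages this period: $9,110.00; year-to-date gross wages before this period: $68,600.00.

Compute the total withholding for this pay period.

Income Tax: taxable = $9,110.00
  $444.64 + 22.06% × ($9,110.00 − $6,400.00) = $444.64 + 22.06% × $2,710.00 = $1,042.47
Unemployment Insurance: cap $75,160.00 − YTD $68,600.00 = $6,560.00 subject; 2.35% × $6,560.00 = $154.16
Total: $1,042.47 + $154.16 = $1,196.63

$1,196.63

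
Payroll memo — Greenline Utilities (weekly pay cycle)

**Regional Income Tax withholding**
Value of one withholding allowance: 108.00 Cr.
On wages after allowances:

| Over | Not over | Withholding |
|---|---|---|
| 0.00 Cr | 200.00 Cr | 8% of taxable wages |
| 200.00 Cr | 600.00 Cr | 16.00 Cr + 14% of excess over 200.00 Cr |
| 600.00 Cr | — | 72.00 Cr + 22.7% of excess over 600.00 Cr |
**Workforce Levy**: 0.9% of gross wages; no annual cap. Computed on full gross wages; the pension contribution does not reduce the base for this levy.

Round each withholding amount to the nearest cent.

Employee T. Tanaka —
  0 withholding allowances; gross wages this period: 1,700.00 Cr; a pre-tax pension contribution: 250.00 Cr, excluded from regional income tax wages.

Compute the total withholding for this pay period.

Regional Income Tax: taxable = 1,700.00 Cr − 250.00 Cr = 1,450.00 Cr
  72.00 Cr + 22.7% × (1,450.00 Cr − 600.00 Cr) = 72.00 Cr + 22.7% × 850.00 Cr = 264.95 Cr
Workforce Levy: 0.9% × 1,700.00 Cr = 15.30 Cr
Total: 264.95 Cr + 15.30 Cr = 280.25 Cr

280.25 Cr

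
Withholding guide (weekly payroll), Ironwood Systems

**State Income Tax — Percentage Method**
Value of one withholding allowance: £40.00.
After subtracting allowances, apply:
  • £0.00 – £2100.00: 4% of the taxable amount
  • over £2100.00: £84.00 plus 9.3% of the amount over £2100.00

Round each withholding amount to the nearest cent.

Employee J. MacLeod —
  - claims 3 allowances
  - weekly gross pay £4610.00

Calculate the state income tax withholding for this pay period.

£306.27

State Income Tax: taxable = £4610.00 − 3×£40.00 = £4490.00
  £84.00 + 9.3% × (£4490.00 − £2100.00) = £84.00 + 9.3% × £2390.00 = £306.27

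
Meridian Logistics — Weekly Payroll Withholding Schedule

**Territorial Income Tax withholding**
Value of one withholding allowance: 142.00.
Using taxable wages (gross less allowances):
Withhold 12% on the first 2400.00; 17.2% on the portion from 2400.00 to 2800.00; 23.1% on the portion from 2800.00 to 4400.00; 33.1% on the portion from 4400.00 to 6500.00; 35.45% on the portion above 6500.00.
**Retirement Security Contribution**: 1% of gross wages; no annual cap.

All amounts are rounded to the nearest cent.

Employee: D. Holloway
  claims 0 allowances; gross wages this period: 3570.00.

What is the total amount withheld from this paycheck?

Territorial Income Tax: taxable = 3570.00
  356.80 + 23.1% × (3570.00 − 2800.00) = 356.80 + 23.1% × 770.00 = 534.67
Retirement Security Contribution: 1% × 3570.00 = 35.70
Total: 534.67 + 35.70 = 570.37

570.37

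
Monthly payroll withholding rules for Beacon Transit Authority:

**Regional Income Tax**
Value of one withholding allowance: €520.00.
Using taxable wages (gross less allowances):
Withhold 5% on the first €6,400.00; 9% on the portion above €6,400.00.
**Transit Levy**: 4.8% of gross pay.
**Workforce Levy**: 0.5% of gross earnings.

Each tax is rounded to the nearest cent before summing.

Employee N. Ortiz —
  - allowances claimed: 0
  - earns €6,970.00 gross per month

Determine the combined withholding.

Regional Income Tax: taxable = €6,970.00
  €320.00 + 9% × (€6,970.00 − €6,400.00) = €320.00 + 9% × €570.00 = €371.30
Transit Levy: 4.8% × €6,970.00 = €334.56
Workforce Levy: 0.5% × €6,970.00 = €34.85
Total: €371.30 + €334.56 + €34.85 = €740.71

€740.71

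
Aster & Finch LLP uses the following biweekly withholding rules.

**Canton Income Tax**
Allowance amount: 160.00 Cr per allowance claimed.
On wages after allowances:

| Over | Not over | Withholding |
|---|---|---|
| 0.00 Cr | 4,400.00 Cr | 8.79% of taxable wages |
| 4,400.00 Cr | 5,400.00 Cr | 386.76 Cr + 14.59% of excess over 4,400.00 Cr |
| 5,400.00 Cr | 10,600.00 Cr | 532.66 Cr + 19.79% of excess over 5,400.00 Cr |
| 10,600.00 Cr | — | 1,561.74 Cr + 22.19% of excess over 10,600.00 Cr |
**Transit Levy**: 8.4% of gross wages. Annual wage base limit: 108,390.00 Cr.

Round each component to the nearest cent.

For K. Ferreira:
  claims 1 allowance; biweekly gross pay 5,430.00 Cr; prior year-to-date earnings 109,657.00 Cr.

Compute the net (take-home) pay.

4,916.31 Cr

Canton Income Tax: taxable = 5,430.00 Cr − 1×160.00 Cr = 5,270.00 Cr
  386.76 Cr + 14.59% × (5,270.00 Cr − 4,400.00 Cr) = 386.76 Cr + 14.59% × 870.00 Cr = 513.69 Cr
Transit Levy: YTD 109,657.00 Cr ≥ cap 108,390.00 Cr → 0.00 Cr
Total withheld: 513.69 Cr + 0.00 Cr = 513.69 Cr
Net pay: 5,430.00 Cr − 513.69 Cr = 4,916.31 Cr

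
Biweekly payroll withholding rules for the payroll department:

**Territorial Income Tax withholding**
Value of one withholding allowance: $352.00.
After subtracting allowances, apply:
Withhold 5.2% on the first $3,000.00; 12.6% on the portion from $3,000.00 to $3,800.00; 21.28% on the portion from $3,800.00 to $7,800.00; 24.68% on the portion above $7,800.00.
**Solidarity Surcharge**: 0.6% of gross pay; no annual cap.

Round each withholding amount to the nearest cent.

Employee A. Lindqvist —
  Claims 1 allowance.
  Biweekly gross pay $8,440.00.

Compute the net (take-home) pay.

$7,210.28

Territorial Income Tax: taxable = $8,440.00 − 1×$352.00 = $8,088.00
  $1,108.00 + 24.68% × ($8,088.00 − $7,800.00) = $1,108.00 + 24.68% × $288.00 = $1,179.08
Solidarity Surcharge: 0.6% × $8,440.00 = $50.64
Total withheld: $1,179.08 + $50.64 = $1,229.72
Net pay: $8,440.00 − $1,229.72 = $7,210.28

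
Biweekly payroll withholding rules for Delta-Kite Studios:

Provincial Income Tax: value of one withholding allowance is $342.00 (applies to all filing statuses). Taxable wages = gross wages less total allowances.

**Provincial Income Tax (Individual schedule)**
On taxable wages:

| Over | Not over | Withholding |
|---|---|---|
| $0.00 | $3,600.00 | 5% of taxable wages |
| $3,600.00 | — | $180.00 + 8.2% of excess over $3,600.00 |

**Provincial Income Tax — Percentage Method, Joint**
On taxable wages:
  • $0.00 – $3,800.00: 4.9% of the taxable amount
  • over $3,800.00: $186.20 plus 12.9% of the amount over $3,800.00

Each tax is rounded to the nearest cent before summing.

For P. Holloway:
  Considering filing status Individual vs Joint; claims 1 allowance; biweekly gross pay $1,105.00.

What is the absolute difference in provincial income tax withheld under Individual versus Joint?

$0.76

Provincial Income Tax (Individual): taxable = $1,105.00 − 1×$342.00 = $763.00
  5% × $763.00 = $38.15
Provincial Income Tax (Joint): taxable = $1,105.00 − 1×$342.00 = $763.00
  4.9% × $763.00 = $37.39
Difference: |$38.15 − $37.39| = $0.76 (higher under Individual)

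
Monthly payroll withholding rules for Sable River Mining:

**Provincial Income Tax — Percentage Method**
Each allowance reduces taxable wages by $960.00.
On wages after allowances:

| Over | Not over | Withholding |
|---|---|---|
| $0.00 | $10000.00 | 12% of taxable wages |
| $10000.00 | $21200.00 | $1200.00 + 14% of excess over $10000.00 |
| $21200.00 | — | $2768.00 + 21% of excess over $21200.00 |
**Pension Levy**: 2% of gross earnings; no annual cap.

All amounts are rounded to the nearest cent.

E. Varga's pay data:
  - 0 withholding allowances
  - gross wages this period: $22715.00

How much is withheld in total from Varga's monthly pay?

$3540.45

Provincial Income Tax: taxable = $22715.00
  $2768.00 + 21% × ($22715.00 − $21200.00) = $2768.00 + 21% × $1515.00 = $3086.15
Pension Levy: 2% × $22715.00 = $454.30
Total: $3086.15 + $454.30 = $3540.45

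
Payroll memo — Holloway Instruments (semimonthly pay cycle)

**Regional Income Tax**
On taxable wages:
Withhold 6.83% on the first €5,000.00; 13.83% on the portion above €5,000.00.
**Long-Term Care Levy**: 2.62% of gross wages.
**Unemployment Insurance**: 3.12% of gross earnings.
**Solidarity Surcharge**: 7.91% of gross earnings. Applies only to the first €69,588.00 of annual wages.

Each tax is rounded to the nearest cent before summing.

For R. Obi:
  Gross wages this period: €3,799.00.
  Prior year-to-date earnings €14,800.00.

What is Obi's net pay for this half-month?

Regional Income Tax: taxable = €3,799.00
  6.83% × €3,799.00 = €259.47
Long-Term Care Levy: 2.62% × €3,799.00 = €99.53
Unemployment Insurance: 3.12% × €3,799.00 = €118.53
Solidarity Surcharge: 7.91% × €3,799.00 = €300.50
Total withheld: €259.47 + €99.53 + €118.53 + €300.50 = €778.03
Net pay: €3,799.00 − €778.03 = €3,020.97

€3,020.97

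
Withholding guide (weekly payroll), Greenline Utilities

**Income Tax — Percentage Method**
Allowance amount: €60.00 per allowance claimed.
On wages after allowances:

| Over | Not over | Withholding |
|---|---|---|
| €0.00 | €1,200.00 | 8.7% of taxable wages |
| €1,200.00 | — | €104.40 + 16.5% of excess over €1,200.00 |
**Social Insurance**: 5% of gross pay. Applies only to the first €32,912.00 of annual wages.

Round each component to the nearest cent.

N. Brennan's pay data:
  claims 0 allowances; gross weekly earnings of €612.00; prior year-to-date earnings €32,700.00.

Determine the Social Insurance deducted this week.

€10.60

Social Insurance: cap €32,912.00 − YTD €32,700.00 = €212.00 subject; 5% × €212.00 = €10.60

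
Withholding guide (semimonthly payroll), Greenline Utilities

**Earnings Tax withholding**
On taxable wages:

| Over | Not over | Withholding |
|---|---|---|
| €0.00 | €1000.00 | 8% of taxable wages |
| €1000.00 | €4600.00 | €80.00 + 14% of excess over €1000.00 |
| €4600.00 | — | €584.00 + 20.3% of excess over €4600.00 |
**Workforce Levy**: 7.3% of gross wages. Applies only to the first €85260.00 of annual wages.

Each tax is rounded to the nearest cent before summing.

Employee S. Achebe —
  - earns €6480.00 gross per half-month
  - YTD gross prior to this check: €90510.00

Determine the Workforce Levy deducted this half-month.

Workforce Levy: YTD €90510.00 ≥ cap €85260.00 → €0.00

€0.00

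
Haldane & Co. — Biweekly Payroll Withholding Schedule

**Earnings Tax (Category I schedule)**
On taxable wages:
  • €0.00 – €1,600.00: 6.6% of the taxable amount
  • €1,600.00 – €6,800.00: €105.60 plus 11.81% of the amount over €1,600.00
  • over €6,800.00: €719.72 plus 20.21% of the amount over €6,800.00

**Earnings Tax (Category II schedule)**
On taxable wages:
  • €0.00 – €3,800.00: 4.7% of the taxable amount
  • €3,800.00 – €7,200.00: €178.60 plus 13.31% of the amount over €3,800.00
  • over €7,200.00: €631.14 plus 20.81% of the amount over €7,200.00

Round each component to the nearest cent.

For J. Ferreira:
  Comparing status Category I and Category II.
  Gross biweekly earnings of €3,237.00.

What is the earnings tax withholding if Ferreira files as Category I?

Earnings Tax (Category I): taxable = €3,237.00
  €105.60 + 11.81% × (€3,237.00 − €1,600.00) = €105.60 + 11.81% × €1,637.00 = €298.93

€298.93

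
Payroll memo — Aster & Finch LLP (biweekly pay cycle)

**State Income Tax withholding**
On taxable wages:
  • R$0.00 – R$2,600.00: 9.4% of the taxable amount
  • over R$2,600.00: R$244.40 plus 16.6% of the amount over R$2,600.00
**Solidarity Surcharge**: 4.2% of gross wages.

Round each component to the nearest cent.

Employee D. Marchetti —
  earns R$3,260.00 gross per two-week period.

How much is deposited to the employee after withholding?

State Income Tax: taxable = R$3,260.00
  R$244.40 + 16.6% × (R$3,260.00 − R$2,600.00) = R$244.40 + 16.6% × R$660.00 = R$353.96
Solidarity Surcharge: 4.2% × R$3,260.00 = R$136.92
Total withheld: R$353.96 + R$136.92 = R$490.88
Net pay: R$3,260.00 − R$490.88 = R$2,769.12

R$2,769.12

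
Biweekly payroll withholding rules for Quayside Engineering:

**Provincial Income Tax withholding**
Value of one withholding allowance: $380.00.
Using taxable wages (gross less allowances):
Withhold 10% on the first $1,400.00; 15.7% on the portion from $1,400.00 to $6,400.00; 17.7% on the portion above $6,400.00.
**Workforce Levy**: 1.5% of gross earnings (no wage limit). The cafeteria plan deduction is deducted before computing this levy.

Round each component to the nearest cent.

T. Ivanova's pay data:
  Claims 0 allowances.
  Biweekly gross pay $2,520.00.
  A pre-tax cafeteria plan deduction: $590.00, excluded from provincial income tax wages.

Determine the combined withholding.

Provincial Income Tax: taxable = $2,520.00 − $590.00 = $1,930.00
  $140.00 + 15.7% × ($1,930.00 − $1,400.00) = $140.00 + 15.7% × $530.00 = $223.21
Workforce Levy: 1.5% × $1,930.00 = $28.95
Total: $223.21 + $28.95 = $252.16

$252.16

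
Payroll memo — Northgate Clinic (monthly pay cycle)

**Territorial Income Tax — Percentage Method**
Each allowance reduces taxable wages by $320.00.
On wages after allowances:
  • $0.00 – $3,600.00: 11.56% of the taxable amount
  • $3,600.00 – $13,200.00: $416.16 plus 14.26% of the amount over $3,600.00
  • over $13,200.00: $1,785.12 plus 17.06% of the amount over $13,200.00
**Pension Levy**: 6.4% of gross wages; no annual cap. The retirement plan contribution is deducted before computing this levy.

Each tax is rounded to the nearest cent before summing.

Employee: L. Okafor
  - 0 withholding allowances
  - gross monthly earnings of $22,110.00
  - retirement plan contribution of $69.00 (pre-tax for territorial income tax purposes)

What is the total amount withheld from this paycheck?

$4,704.01

Territorial Income Tax: taxable = $22,110.00 − $69.00 = $22,041.00
  $1,785.12 + 17.06% × ($22,041.00 − $13,200.00) = $1,785.12 + 17.06% × $8,841.00 = $3,293.39
Pension Levy: 6.4% × $22,041.00 = $1,410.62
Total: $3,293.39 + $1,410.62 = $4,704.01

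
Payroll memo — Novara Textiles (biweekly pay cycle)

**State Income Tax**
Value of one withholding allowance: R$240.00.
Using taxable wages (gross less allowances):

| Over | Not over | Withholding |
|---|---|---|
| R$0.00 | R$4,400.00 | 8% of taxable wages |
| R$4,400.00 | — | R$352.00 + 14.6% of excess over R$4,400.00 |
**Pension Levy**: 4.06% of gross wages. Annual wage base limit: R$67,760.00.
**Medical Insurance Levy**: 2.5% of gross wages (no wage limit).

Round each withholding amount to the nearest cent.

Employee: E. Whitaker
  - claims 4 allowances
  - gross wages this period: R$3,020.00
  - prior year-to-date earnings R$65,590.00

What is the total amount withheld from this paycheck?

R$328.40

State Income Tax: taxable = R$3,020.00 − 4×R$240.00 = R$2,060.00
  8% × R$2,060.00 = R$164.80
Pension Levy: cap R$67,760.00 − YTD R$65,590.00 = R$2,170.00 subject; 4.06% × R$2,170.00 = R$88.10
Medical Insurance Levy: 2.5% × R$3,020.00 = R$75.50
Total: R$164.80 + R$88.10 + R$75.50 = R$328.40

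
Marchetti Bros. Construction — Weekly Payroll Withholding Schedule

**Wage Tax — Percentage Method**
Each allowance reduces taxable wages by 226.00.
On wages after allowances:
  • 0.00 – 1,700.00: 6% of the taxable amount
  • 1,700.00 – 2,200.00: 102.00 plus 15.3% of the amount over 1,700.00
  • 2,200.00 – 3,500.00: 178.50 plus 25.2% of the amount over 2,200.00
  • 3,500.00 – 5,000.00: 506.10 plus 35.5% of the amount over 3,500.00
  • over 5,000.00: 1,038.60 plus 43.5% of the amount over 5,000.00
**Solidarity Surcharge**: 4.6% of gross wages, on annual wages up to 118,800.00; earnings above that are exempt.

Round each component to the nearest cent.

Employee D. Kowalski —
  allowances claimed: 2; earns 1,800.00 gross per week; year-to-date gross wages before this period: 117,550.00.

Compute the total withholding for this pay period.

Wage Tax: taxable = 1,800.00 − 2×226.00 = 1,348.00
  6% × 1,348.00 = 80.88
Solidarity Surcharge: cap 118,800.00 − YTD 117,550.00 = 1,250.00 subject; 4.6% × 1,250.00 = 57.50
Total: 80.88 + 57.50 = 138.38

138.38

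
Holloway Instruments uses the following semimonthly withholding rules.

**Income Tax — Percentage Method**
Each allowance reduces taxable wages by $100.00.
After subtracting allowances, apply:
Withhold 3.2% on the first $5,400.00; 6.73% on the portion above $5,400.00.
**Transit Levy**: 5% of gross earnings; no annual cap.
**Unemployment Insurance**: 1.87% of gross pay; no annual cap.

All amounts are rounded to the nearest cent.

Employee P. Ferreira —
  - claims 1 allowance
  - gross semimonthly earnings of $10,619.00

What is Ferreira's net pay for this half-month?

$9,372.16

Income Tax: taxable = $10,619.00 − 1×$100.00 = $10,519.00
  $172.80 + 6.73% × ($10,519.00 − $5,400.00) = $172.80 + 6.73% × $5,119.00 = $517.31
Transit Levy: 5% × $10,619.00 = $530.95
Unemployment Insurance: 1.87% × $10,619.00 = $198.58
Total withheld: $517.31 + $530.95 + $198.58 = $1,246.84
Net pay: $10,619.00 − $1,246.84 = $9,372.16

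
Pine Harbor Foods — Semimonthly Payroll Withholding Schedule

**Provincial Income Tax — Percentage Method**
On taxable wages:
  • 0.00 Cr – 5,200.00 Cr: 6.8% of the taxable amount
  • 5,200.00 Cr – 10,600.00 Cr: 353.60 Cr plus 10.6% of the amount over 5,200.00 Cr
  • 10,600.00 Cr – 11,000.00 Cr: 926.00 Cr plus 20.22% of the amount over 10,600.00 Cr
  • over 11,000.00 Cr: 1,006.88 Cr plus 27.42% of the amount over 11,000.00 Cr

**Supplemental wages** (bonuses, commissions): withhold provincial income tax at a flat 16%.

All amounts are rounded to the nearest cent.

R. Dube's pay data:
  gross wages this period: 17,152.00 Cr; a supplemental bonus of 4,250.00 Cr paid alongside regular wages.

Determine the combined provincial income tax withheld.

Provincial Income Tax: taxable = 17,152.00 Cr
  1,006.88 Cr + 27.42% × (17,152.00 Cr − 11,000.00 Cr) = 1,006.88 Cr + 27.42% × 6,152.00 Cr = 2,693.76 Cr
Supplemental (16% flat on bonus): 16% × 4,250.00 Cr = 680.00 Cr
Total provincial income tax: 2,693.76 Cr + 680.00 Cr = 3,373.76 Cr

3,373.76 Cr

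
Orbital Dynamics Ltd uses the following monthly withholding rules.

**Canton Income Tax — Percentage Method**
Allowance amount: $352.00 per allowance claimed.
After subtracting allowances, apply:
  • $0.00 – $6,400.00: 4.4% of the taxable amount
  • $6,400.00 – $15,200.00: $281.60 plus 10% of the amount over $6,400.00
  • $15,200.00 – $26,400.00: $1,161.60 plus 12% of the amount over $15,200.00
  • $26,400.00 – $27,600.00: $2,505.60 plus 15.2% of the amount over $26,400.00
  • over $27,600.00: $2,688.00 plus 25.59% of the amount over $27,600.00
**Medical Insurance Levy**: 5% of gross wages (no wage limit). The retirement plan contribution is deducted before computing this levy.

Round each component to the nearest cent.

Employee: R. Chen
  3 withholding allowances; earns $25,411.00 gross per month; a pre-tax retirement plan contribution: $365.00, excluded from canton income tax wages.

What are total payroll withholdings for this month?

$3,468.70

Canton Income Tax: taxable = $25,411.00 − $365.00 − 3×$352.00 = $23,990.00
  $1,161.60 + 12% × ($23,990.00 − $15,200.00) = $1,161.60 + 12% × $8,790.00 = $2,216.40
Medical Insurance Levy: 5% × $25,046.00 = $1,252.30
Total: $2,216.40 + $1,252.30 = $3,468.70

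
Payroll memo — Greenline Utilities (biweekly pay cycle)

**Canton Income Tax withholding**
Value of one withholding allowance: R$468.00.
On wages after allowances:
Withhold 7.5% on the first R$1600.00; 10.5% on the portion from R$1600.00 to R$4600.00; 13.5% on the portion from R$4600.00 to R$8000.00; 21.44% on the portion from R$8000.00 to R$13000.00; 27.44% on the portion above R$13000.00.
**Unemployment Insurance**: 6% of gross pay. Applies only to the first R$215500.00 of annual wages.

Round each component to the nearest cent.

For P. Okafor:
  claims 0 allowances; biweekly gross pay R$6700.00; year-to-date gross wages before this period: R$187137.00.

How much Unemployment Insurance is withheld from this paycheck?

Unemployment Insurance: 6% × R$6700.00 = R$402.00

R$402.00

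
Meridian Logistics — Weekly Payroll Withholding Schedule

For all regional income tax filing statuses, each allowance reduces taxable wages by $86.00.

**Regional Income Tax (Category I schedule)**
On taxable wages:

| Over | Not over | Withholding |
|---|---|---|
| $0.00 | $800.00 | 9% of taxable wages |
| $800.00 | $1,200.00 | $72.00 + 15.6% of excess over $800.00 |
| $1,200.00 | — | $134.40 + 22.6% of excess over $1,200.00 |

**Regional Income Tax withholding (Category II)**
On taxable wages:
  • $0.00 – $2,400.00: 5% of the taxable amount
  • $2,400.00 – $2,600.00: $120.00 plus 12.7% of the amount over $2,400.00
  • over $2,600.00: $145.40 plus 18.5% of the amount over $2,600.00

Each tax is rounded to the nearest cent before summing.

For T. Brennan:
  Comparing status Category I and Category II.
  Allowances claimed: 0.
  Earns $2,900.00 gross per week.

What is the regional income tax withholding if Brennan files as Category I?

$518.60

Regional Income Tax (Category I): taxable = $2,900.00
  $134.40 + 22.6% × ($2,900.00 − $1,200.00) = $134.40 + 22.6% × $1,700.00 = $518.60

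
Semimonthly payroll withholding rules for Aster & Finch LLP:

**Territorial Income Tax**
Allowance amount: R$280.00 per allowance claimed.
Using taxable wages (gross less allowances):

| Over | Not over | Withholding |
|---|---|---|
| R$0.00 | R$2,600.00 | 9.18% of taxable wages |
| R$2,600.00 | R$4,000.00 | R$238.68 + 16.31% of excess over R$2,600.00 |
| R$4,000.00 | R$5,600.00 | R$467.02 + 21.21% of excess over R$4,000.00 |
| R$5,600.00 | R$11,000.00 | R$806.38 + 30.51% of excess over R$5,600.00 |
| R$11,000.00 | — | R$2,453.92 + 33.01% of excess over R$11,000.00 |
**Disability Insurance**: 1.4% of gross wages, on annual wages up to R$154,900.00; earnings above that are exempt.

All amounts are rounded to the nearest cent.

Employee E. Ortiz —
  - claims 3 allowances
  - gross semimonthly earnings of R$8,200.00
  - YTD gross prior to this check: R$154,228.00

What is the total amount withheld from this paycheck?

Territorial Income Tax: taxable = R$8,200.00 − 3×R$280.00 = R$7,360.00
  R$806.38 + 30.51% × (R$7,360.00 − R$5,600.00) = R$806.38 + 30.51% × R$1,760.00 = R$1,343.36
Disability Insurance: cap R$154,900.00 − YTD R$154,228.00 = R$672.00 subject; 1.4% × R$672.00 = R$9.41
Total: R$1,343.36 + R$9.41 = R$1,352.77

R$1,352.77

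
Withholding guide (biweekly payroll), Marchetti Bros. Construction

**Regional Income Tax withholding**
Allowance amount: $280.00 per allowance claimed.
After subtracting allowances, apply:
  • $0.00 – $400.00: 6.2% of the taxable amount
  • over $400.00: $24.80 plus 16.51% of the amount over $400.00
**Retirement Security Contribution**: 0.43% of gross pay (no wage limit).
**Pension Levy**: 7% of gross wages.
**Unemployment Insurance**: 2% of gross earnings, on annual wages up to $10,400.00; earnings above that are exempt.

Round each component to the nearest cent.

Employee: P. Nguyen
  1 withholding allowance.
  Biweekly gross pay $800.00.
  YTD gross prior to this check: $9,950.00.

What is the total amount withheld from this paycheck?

$113.05

Regional Income Tax: taxable = $800.00 − 1×$280.00 = $520.00
  $24.80 + 16.51% × ($520.00 − $400.00) = $24.80 + 16.51% × $120.00 = $44.61
Retirement Security Contribution: 0.43% × $800.00 = $3.44
Pension Levy: 7% × $800.00 = $56.00
Unemployment Insurance: cap $10,400.00 − YTD $9,950.00 = $450.00 subject; 2% × $450.00 = $9.00
Total: $44.61 + $3.44 + $56.00 + $9.00 = $113.05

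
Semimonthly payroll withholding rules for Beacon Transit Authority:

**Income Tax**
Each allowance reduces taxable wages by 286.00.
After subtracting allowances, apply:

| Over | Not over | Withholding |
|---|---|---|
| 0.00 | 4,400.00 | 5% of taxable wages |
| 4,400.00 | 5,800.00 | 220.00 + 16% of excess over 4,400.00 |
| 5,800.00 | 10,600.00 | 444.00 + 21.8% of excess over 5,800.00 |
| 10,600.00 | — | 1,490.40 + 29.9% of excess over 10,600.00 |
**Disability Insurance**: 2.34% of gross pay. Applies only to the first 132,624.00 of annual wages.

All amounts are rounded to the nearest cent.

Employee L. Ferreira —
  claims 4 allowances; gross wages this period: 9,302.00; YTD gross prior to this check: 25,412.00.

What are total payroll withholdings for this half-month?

Income Tax: taxable = 9,302.00 − 4×286.00 = 8,158.00
  444.00 + 21.8% × (8,158.00 − 5,800.00) = 444.00 + 21.8% × 2,358.00 = 958.04
Disability Insurance: 2.34% × 9,302.00 = 217.67
Total: 958.04 + 217.67 = 1,175.71

1,175.71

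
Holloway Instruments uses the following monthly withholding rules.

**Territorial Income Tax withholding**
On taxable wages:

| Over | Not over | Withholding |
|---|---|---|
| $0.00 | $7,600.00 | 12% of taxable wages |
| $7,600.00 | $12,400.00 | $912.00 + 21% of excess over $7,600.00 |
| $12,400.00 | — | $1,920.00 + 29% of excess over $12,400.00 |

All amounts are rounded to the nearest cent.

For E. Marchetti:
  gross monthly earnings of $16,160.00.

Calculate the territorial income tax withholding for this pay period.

$3,010.40

Territorial Income Tax: taxable = $16,160.00
  $1,920.00 + 29% × ($16,160.00 − $12,400.00) = $1,920.00 + 29% × $3,760.00 = $3,010.40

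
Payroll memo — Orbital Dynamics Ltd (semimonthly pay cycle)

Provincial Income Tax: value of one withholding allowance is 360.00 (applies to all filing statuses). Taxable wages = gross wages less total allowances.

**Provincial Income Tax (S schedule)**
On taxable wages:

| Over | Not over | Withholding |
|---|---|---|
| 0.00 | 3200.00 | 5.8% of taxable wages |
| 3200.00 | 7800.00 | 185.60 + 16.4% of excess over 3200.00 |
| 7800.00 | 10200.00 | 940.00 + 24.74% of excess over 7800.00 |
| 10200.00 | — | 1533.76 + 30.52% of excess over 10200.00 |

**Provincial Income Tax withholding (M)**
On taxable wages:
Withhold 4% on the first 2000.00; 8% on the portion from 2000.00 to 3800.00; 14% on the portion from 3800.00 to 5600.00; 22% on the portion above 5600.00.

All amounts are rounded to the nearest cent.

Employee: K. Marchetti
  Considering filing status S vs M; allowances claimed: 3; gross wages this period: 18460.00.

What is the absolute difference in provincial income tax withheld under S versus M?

Provincial Income Tax (S): taxable = 18460.00 − 3×360.00 = 17380.00
  1533.76 + 30.52% × (17380.00 − 10200.00) = 1533.76 + 30.52% × 7180.00 = 3725.10
Provincial Income Tax (M): taxable = 18460.00 − 3×360.00 = 17380.00
  476.00 + 22% × (17380.00 − 5600.00) = 476.00 + 22% × 11780.00 = 3067.60
Difference: |3725.10 − 3067.60| = 657.50 (higher under S)

657.50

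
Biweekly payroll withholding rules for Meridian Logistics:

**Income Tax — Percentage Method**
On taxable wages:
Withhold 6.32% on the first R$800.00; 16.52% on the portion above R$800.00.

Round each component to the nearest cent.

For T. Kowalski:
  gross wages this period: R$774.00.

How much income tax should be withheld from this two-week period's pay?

R$48.92

Income Tax: taxable = R$774.00
  6.32% × R$774.00 = R$48.92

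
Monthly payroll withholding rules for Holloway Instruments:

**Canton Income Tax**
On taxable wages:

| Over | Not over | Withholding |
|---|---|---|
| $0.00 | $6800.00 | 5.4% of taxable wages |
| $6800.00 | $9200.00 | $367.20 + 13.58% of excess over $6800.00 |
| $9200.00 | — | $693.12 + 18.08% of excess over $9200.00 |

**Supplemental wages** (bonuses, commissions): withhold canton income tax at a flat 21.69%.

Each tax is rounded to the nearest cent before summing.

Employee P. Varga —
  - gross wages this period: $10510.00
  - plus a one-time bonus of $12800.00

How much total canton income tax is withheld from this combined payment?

$3706.29

Canton Income Tax: taxable = $10510.00
  $693.12 + 18.08% × ($10510.00 − $9200.00) = $693.12 + 18.08% × $1310.00 = $929.97
Supplemental (21.69% flat on bonus): 21.69% × $12800.00 = $2776.32
Total canton income tax: $929.97 + $2776.32 = $3706.29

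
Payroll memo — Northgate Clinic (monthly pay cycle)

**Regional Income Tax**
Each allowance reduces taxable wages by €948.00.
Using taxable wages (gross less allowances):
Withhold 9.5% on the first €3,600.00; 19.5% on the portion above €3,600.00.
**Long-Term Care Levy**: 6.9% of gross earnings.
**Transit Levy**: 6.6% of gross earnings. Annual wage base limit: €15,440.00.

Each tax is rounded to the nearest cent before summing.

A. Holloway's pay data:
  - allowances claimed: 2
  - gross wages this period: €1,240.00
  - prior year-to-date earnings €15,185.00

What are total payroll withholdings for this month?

Regional Income Tax: taxable = €1,240.00 − 2×€948.00 = €-656.00
  Taxable ≤ 0 → €0.00
Long-Term Care Levy: 6.9% × €1,240.00 = €85.56
Transit Levy: cap €15,440.00 − YTD €15,185.00 = €255.00 subject; 6.6% × €255.00 = €16.83
Total: €0.00 + €85.56 + €16.83 = €102.39

€102.39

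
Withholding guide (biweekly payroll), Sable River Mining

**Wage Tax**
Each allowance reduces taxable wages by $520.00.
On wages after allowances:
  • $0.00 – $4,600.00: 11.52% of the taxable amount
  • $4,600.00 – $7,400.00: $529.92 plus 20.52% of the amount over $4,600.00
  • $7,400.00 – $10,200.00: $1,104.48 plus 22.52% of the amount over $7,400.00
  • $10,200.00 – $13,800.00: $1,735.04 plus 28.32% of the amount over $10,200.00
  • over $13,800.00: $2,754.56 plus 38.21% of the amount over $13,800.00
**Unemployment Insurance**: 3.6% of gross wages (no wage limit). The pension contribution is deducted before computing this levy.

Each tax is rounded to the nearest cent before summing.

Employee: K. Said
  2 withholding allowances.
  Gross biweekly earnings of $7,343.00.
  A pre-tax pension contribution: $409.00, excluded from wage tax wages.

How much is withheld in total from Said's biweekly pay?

Wage Tax: taxable = $7,343.00 − $409.00 − 2×$520.00 = $5,894.00
  $529.92 + 20.52% × ($5,894.00 − $4,600.00) = $529.92 + 20.52% × $1,294.00 = $795.45
Unemployment Insurance: 3.6% × $6,934.00 = $249.62
Total: $795.45 + $249.62 = $1,045.07

$1,045.07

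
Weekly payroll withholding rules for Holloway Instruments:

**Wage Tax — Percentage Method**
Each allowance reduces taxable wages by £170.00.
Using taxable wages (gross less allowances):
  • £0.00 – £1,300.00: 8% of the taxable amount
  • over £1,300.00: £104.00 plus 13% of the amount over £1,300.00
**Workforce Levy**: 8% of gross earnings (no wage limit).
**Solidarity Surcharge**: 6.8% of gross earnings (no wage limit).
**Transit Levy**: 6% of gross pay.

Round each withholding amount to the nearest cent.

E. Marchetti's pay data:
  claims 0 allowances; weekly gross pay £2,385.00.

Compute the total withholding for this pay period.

Wage Tax: taxable = £2,385.00
  £104.00 + 13% × (£2,385.00 − £1,300.00) = £104.00 + 13% × £1,085.00 = £245.05
Workforce Levy: 8% × £2,385.00 = £190.80
Solidarity Surcharge: 6.8% × £2,385.00 = £162.18
Transit Levy: 6% × £2,385.00 = £143.10
Total: £245.05 + £190.80 + £162.18 + £143.10 = £741.13

£741.13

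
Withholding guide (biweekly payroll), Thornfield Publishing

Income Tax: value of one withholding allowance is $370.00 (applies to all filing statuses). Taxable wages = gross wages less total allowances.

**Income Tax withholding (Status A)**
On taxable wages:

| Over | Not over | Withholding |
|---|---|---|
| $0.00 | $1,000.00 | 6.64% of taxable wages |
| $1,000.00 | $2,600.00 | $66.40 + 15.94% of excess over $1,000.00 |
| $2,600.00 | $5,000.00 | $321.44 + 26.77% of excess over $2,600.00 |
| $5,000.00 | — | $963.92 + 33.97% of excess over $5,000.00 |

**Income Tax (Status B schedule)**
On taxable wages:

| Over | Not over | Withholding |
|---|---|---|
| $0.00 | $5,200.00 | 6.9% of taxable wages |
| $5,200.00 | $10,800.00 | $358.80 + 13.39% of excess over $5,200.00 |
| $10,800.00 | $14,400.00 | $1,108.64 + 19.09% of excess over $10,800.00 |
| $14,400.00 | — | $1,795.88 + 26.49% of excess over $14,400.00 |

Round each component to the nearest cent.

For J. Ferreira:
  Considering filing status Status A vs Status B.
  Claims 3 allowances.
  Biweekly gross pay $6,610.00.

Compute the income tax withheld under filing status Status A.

Income Tax (Status A): taxable = $6,610.00 − 3×$370.00 = $5,500.00
  $963.92 + 33.97% × ($5,500.00 − $5,000.00) = $963.92 + 33.97% × $500.00 = $1,133.77

$1,133.77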